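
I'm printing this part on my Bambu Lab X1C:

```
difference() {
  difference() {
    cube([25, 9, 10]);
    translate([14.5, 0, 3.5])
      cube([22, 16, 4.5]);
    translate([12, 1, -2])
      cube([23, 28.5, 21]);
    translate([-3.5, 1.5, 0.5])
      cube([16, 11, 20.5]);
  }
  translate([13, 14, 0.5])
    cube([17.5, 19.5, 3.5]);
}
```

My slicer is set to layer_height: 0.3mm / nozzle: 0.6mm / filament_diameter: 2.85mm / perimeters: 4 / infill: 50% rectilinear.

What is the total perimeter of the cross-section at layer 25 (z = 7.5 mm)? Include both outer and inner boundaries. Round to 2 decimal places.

32.00 mm

At z = 7.5 mm: the cube (footprint 25×9) is included at this height (perimeter 68.00 mm); the cube at (14.5, 0) (footprint 22×16) is included at this height (perimeter 76.00 mm); the cube at (12, 1) (footprint 23×28.5) is included at this height (perimeter 103.00 mm); the 16×11 cube at (-3.5, 1.5) contributes its full rectangle (perimeter 54.00 mm); After the difference (first − rest): starting from the 25×9 cube, the 22×16 cube at (14.5, 0) partially overlaps it — only the 94.50 mm² overlap (of its 352.00 mm²) is removed, clipping the outline; the 23×28.5 cube at (12, 1) partially overlaps it — only the 20.00 mm² overlap (of its 655.50 mm²) is removed, clipping the outline; the 16×11 cube at (-3.5, 1.5) partially overlaps it — only the 90.00 mm² overlap (of its 176.00 mm²) is removed, clipping the outline — boundary = 32.00 mm; the cube at (13, 14) does not reach this height (z outside [0.5, 4]); Taking the first minus the rest: none of the subtracted shapes is present at this height, so the result so far is unchanged — boundary = 32.00 mm. Overall, the cross-section is a single solid region. Total boundary length (outer) = 32.00 mm.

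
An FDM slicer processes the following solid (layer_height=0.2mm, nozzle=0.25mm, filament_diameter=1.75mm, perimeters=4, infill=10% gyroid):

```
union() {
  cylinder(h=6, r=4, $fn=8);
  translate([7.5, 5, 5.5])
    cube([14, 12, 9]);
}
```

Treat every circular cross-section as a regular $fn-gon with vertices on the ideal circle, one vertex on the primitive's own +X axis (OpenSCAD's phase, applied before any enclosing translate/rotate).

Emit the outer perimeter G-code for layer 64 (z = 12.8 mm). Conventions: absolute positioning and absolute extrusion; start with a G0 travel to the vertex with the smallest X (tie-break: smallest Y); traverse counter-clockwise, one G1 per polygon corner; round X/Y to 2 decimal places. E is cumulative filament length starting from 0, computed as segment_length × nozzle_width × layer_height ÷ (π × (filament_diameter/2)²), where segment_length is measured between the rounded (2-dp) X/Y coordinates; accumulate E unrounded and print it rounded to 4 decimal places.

G0 X7.50 Y5.00 Z12.80
G1 X21.50 Y5.00 E0.2910
G1 X21.50 Y17.00 E0.5405
G1 X7.50 Y17.00 E0.8315
G1 X7.50 Y5.00 E1.0810

At z = 12.8 mm: the cylinder does not reach this height (z outside [0, 6]); the cube at (7.5, 5) (footprint 14×12) is included at this height; Merging all regions: only the 14×12 cube at (7.5, 5) is present, so the union is just that shape — 1 connected region. The outline is a single polygon with 4 vertices. Extrusion per mm of travel: 0.25 × 0.2 / (π × 0.875²) = 0.020788. Accumulating E over each segment gives final E = 1.0810.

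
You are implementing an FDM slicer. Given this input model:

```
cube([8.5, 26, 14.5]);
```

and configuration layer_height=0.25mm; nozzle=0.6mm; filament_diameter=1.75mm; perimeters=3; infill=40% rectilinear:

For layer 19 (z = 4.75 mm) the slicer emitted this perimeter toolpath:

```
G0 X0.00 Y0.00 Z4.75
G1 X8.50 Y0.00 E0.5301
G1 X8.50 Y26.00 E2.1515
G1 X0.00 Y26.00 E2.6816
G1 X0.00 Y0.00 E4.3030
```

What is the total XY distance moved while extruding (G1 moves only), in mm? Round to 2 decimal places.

69.00 mm

Sum the Euclidean lengths of each G1 segment: total = 69.00 mm.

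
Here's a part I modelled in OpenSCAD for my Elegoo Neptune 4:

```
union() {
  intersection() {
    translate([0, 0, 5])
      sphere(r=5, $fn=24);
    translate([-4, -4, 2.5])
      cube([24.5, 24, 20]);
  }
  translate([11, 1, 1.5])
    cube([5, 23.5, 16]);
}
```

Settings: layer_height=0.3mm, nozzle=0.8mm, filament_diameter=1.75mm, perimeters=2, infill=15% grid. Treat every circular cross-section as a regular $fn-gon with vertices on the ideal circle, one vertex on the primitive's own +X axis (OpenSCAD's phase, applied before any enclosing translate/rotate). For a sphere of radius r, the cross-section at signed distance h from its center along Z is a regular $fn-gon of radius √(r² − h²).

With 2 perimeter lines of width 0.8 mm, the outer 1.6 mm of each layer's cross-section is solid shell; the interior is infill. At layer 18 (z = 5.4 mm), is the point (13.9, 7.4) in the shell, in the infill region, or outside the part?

At z = 5.4 mm: the r=5 sphere contributes a regular 24-gon of circumradius √(5²−0.4²) = 4.984; the cube at (-4, -4) is present — its section is the full 24.5×24 rectangle; Taking the intersection: the 24.5×24 cube at (-4, -4) partially overlaps the r=5 sphere; clipping to the common part keeps 69.53 mm² — 1 connected region; the cube at (11, 1) (footprint 5×23.5) is included at this height; Merging all regions: the 2 present regions are separate (no shared area or edge), so areas and boundary lengths simply add and each stays a separate island — 2 connected regions. Overall, the cross-section has 2 separate islands. The nearest boundary edge runs (16.00, 24.50)→(16.00, 1.00); distance from the point to it = 2.10 mm. (Shell/infill is judged within the island containing the point — the largest one.) The point is inside the cross-section and 2.10 mm from the nearest boundary — more than the 1.6 mm shell width (2 × 0.8), so it's in the infill interior.

infill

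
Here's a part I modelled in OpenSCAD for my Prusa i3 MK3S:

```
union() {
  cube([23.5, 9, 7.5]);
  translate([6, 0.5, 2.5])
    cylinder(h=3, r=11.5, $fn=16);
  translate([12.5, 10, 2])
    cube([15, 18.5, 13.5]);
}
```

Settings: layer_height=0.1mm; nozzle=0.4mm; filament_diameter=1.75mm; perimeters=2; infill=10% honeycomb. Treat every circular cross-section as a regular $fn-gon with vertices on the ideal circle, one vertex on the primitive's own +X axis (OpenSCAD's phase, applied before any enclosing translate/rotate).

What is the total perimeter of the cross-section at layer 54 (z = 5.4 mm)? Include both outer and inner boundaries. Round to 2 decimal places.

153.67 mm

At z = 5.4 mm: the cube (footprint 23.5×9) is included at this height (perimeter 65.00 mm); the cylinder at (6, 0.5): section is a regular 16-gon, circumradius r=11.5 (perimeter = 2·16·11.500·sin(180°/16) = 71.79 mm); the cube at (12.5, 10) is present — its section is the full 15×18.5 rectangle (perimeter 67.00 mm); Combining (union): the regions partially overlap (shared area 146.29 mm²), so the edge portions inside another operand are dropped and the merged outline is re-measured after clipping — boundary = 153.67 mm. Overall, the cross-section has 2 separate islands. Total boundary length (outer) = 153.67 mm.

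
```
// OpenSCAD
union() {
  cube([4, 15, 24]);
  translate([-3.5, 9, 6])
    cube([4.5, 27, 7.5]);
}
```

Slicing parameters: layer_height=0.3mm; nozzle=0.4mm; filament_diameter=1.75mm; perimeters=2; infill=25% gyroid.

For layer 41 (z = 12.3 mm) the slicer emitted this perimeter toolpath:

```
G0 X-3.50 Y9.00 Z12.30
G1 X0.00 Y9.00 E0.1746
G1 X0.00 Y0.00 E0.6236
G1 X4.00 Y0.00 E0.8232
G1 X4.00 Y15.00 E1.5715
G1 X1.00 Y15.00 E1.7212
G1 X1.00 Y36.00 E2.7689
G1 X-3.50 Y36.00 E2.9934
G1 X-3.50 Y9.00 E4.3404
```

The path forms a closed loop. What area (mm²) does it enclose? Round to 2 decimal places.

175.50 mm²

Apply the shoelace formula to the sequence of (X, Y) vertices; enclosed area = 175.50 mm².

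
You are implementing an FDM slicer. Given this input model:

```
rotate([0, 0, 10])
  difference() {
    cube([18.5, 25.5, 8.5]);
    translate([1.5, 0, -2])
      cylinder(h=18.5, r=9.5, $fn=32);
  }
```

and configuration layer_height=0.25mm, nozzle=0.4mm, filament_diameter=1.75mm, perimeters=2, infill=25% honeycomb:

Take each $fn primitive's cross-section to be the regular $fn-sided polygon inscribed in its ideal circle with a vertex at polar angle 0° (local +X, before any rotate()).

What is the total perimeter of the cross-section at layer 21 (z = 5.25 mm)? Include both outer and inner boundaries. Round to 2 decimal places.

84.05 mm

At z = 5.25 mm: the cube is present — its section is the full 18.5×25.5 rectangle (perimeter 88.00 mm); the cylinder at (1.5, 0): section is a regular 32-gon, circumradius r=9.5 (perimeter = 2·32·9.500·sin(180°/32) = 59.59 mm); After the difference (first − rest): starting from the 18.5×25.5 cube, the r=9.5 cylinder at (1.5, 0) partially overlaps it — only the 84.57 mm² overlap (of its 281.71 mm²) is removed, clipping the outline — boundary = 84.05 mm; (whole slice rotated 10° about Z — lengths, areas and connectivity unchanged). Overall, the cross-section is a single solid region. Total boundary length (outer) = 84.05 mm.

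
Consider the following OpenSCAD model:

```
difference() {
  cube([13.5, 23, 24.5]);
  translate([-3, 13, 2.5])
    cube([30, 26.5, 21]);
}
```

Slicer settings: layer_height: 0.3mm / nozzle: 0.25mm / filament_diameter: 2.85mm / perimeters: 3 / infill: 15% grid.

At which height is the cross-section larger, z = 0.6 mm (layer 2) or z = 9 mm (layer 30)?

Layer 2 (z = 0.6): the cube (footprint 13.5×23) is included at this height (area 310.50 mm²); the cube at (-3, 13) is not intersected at this z (z outside [2.5, 23.5]); After the difference (first − rest): none of the subtracted shapes is present at this height, so the 13.5×23 cube is unchanged — area = 310.50 mm². So its area = 310.50 mm². Layer 30 (z = 9): the 13.5×23 cube contributes its full rectangle (area 310.50 mm²); the cube at (-3, 13) (footprint 30×26.5) is included at this height (area 795.00 mm²); After the difference (first − rest): starting from the 13.5×23 cube (310.50 mm²), the 30×26.5 cube at (-3, 13) partially overlaps it — only the 135.00 mm² overlap (of its 795.00 mm²) is removed, clipping the outline — area = 175.50 mm². So its area = 175.50 mm². Layer 2 is larger (310.50 vs 175.50 mm²).

layer 2 (z = 0.6 mm)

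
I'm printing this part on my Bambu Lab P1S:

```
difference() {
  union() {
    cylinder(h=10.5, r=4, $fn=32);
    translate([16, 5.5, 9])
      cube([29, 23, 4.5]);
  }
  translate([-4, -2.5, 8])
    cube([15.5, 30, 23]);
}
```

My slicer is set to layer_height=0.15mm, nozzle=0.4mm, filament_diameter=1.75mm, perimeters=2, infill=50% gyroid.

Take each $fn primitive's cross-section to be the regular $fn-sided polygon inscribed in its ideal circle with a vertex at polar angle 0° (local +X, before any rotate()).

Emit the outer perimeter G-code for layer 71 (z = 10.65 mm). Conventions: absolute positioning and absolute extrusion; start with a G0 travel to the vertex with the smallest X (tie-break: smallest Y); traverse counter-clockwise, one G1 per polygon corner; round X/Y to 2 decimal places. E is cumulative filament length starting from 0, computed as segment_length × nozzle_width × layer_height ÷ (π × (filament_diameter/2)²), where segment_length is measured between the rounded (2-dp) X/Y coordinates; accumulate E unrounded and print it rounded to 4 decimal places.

G0 X16.00 Y5.50 Z10.65
G1 X45.00 Y5.50 E0.7234
G1 X45.00 Y28.50 E1.2971
G1 X16.00 Y28.50 E2.0206
G1 X16.00 Y5.50 E2.5943

At z = 10.65 mm: the cylinder is absent (z outside [0, 10.5]); the 29×23 cube at (16, 5.5) contributes its full rectangle; Combining (union): only the 29×23 cube at (16, 5.5) is present, so the union is just that shape — 1 connected region; the 15.5×30 cube at (-4, -2.5) contributes its full rectangle; Taking the first minus the rest: starting from the result so far, the 15.5×30 cube at (-4, -2.5) misses the remaining region (no effect) — 1 connected region. The outline is a single polygon with 4 vertices. Extrusion per mm of travel: 0.4 × 0.15 / (π × 0.875²) = 0.024945. Accumulating E over each segment gives final E = 2.5943.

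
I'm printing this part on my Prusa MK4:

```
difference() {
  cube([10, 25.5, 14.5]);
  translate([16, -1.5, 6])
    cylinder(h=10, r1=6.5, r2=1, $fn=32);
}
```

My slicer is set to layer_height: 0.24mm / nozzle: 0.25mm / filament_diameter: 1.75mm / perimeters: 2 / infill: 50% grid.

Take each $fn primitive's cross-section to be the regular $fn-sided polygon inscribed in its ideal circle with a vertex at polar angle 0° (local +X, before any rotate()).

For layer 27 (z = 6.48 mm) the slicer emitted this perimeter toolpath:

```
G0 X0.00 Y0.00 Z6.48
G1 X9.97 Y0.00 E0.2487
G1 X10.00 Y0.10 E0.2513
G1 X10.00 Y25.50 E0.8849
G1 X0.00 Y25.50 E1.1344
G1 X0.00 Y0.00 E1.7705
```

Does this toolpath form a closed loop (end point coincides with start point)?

yes

Start point (G0): (0.00, 0.00). End point (last G1): the path returns to the start — closed.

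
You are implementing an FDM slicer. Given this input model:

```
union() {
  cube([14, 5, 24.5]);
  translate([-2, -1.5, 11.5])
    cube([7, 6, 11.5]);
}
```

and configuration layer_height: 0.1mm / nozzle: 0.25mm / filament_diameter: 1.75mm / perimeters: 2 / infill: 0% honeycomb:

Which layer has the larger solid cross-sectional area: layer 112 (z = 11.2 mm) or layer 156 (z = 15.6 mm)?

layer 156 (z = 15.6 mm)

Layer 112 (z = 11.2): the cube (footprint 14×5) is included at this height (area 70.00 mm²); the cube at (-2, -1.5) does not reach this height (z outside [11.5, 23]); Taking the union: only the 14×5 cube is present, so the union is just that shape — area = 70.00 mm². So its area = 70.00 mm². Layer 156 (z = 15.6): the cube is present — its section is the full 14×5 rectangle (area 70.00 mm²); the 7×6 cube at (-2, -1.5) contributes its full rectangle (area 42.00 mm²); Taking the union: the regions partially overlap — summed areas 112.00 mm² minus the doubly-counted overlap 22.50 mm² gives 89.50 mm² — area = 89.50 mm². So its area = 89.50 mm². Layer 156 is larger (89.50 vs 70.00 mm²).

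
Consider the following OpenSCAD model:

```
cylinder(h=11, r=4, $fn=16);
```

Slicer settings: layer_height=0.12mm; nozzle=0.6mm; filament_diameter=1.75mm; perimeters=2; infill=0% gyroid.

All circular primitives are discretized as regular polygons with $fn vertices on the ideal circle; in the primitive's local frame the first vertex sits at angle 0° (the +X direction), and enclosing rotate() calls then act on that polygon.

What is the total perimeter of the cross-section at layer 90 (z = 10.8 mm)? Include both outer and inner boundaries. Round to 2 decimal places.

At z = 10.8 mm: the cylinder: section is a regular 16-gon, circumradius r=4 (perimeter = 2·16·4.000·sin(180°/16) = 24.97 mm). Overall, the cross-section is a single solid region. Total boundary length (outer) = 24.97 mm.

24.97 mm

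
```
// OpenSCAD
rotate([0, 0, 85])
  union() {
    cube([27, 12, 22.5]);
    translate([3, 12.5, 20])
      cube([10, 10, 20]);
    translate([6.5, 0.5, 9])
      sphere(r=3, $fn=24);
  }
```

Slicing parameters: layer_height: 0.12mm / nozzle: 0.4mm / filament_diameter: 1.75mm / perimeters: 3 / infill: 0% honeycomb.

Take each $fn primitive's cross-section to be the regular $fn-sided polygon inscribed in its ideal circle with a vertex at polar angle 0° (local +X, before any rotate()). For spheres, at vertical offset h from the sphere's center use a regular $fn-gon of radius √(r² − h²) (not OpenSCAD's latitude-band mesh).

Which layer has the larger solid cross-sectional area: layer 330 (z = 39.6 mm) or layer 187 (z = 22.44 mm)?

Layer 330 (z = 39.6): the cube does not reach this height (z outside [0, 22.5]); the cube at (3, 12.5) is present — its section is the full 10×10 rectangle (area 100.00 mm²); the sphere at (6.5, 0.5) is absent (|z−center|=30.600 > r=3); Taking the union: only the 10×10 cube at (3, 12.5) is present, so the union is just that shape — area = 100.00 mm²; (rotated 85° about Z; rotation is an isometry so areas/perimeters/island counts are preserved). So its area = 100.00 mm². Layer 187 (z = 22.44): the cube is present — its section is the full 27×12 rectangle (area 324.00 mm²); the cube at (3, 12.5) is present — its section is the full 10×10 rectangle (area 100.00 mm²); the sphere at (6.5, 0.5) is not intersected at this z (|z−center|=13.440 > r=3); Merging all regions: the 2 present regions are separate (no shared area or edge), so areas and boundary lengths simply add and each stays a separate island — area = 424.00 mm²; (whole slice rotated 85° about Z — lengths, areas and connectivity unchanged). So its area = 424.00 mm². Layer 187 is larger (424.00 vs 100.00 mm²).

layer 187 (z = 22.44 mm)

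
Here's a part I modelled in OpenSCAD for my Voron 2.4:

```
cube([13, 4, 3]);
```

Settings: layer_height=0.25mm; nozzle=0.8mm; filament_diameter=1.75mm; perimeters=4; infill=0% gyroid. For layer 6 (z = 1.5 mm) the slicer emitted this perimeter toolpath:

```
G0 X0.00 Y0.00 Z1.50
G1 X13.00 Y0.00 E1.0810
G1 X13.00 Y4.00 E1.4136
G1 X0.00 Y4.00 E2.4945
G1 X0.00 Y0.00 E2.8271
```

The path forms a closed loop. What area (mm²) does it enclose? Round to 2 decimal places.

52.00 mm²

Apply the shoelace formula to the sequence of (X, Y) vertices; enclosed area = 52.00 mm².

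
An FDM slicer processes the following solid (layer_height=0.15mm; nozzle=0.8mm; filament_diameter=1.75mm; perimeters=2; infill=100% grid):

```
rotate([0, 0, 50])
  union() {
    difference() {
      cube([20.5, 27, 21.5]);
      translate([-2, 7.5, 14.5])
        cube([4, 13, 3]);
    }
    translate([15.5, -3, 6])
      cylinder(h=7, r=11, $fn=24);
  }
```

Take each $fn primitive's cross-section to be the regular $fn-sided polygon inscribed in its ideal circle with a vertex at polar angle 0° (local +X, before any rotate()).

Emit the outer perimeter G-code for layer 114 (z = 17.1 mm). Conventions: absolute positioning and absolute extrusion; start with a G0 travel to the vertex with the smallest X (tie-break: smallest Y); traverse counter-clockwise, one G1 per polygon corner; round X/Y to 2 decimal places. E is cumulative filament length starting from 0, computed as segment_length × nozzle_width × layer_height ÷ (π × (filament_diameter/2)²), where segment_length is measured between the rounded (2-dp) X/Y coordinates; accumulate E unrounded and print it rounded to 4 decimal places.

G0 X-20.68 Y17.36 Z17.10
G1 X-15.70 Y13.18 E0.3244
G1 X-14.42 Y14.71 E0.4239
G1 X-4.46 Y6.35 E1.0726
G1 X-5.75 Y4.82 E1.1725
G1 X0.00 Y0.00 E1.5468
G1 X13.18 Y15.70 E2.5695
G1 X-7.51 Y33.06 E3.9170
G1 X-20.68 Y17.36 E4.9393

At z = 17.1 mm: the 20.5×27 cube contributes its full rectangle; the cube at (-2, 7.5) (footprint 4×13) is included at this height; Taking the first minus the rest: starting from the 20.5×27 cube, the 4×13 cube at (-2, 7.5) partially overlaps it — only the 26.00 mm² overlap (of its 52.00 mm²) is removed, clipping the outline — 1 connected region; the cylinder at (15.5, -3) is absent (z outside [6, 13]); Taking the union: only that combined region is present, so the union is just that shape — 1 connected region; (rotated 50° about Z; rotation is an isometry so areas/perimeters/island counts are preserved). The outline is a single polygon with 8 vertices. Extrusion per mm of travel: 0.8 × 0.15 / (π × 0.875²) = 0.049890. Accumulating E over each segment gives final E = 4.9393.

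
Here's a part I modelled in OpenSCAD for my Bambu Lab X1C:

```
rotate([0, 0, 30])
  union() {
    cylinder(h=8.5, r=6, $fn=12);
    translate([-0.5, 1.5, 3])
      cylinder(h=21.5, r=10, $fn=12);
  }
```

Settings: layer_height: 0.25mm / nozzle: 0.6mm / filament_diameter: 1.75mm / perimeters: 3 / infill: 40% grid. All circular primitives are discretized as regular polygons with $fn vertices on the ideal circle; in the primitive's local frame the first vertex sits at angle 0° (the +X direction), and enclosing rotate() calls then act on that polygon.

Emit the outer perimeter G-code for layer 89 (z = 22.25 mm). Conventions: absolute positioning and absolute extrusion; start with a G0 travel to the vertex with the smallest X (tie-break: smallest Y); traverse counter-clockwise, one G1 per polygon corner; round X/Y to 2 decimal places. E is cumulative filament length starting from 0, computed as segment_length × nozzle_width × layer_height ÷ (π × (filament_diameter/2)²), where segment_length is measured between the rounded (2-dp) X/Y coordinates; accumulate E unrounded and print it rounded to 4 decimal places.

G0 X-11.18 Y1.05 Z22.25
G1 X-9.84 Y-3.95 E0.3228
G1 X-6.18 Y-7.61 E0.6456
G1 X-1.18 Y-8.95 E0.9684
G1 X3.82 Y-7.61 E1.2912
G1 X7.48 Y-3.95 E1.6140
G1 X8.82 Y1.05 E1.9369
G1 X7.48 Y6.05 E2.2597
G1 X3.82 Y9.71 E2.5825
G1 X-1.18 Y11.05 E2.9053
G1 X-6.18 Y9.71 E3.2281
G1 X-9.84 Y6.05 E3.5509
G1 X-11.18 Y1.05 E3.8737

At z = 22.25 mm: the cylinder is not intersected at this z (z outside [0, 8.5]); the r=10 cylinder at (-0.5, 1.5) contributes a regular 12-gon of circumradius 10; Combining (union): only the r=10 cylinder at (-0.5, 1.5) is present, so the union is just that shape — 1 connected region; (rotated 30° about Z; rotation is an isometry so areas/perimeters/island counts are preserved). The outline is a single polygon with 12 vertices. Extrusion per mm of travel: 0.6 × 0.25 / (π × 0.875²) = 0.062363. Accumulating E over each segment gives final E = 3.8737.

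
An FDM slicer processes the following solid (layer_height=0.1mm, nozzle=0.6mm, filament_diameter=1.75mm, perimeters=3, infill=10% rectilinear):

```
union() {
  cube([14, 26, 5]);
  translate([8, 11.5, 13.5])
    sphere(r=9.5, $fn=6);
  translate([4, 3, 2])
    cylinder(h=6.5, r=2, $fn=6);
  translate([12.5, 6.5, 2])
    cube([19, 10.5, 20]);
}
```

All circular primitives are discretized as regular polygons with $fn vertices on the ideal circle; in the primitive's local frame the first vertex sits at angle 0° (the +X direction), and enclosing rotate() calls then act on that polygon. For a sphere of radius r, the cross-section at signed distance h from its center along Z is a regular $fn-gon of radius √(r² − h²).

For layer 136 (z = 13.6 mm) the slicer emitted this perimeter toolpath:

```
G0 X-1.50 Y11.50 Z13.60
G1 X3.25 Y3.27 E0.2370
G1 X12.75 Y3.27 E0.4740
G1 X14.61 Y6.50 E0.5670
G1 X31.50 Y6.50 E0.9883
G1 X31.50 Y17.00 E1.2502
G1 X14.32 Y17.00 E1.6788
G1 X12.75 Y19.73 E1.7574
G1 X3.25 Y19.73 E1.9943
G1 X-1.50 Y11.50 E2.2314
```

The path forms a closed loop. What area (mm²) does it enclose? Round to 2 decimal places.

397.48 mm²

Apply the shoelace formula to the sequence of (X, Y) vertices; enclosed area = 397.48 mm².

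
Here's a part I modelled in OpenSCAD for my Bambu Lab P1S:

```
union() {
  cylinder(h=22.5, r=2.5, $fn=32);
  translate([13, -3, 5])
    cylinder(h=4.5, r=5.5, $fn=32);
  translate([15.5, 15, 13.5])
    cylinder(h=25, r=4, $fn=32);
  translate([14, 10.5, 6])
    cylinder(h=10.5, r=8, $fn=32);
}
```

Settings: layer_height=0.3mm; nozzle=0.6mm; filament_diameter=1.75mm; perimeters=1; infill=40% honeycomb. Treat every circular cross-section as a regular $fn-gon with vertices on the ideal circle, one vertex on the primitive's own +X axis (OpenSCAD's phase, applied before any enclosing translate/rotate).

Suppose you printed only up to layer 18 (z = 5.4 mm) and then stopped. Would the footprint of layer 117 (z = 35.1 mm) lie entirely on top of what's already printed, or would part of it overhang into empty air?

Compare the two slices. At z = 5.4: the cylinder: section is a regular 32-gon, circumradius r=2.5 (area = (32/2)·2.500²·sin(360°/32) = 19.51 mm²); the cylinder at (13, -3): section is a regular 32-gon, circumradius r=5.5 (area = (32/2)·5.500²·sin(360°/32) = 94.42 mm²); the cylinder at (15.5, 15) is not intersected at this z (z outside [13.5, 38.5]); the cylinder at (14, 10.5) is not intersected at this z (z outside [6, 16.5]); Merging all regions: the 2 present regions are separate (no shared area or edge), so areas and boundary lengths simply add and each stays a separate island — area = 113.93 mm². At z = 35.1: the cylinder does not reach this height (z outside [0, 22.5]); the cylinder at (13, -3) is not intersected at this z (z outside [5, 9.5]); the r=4 cylinder at (15.5, 15) contributes a regular 32-gon of circumradius 4 (area = (32/2)·4.000²·sin(360°/32) = 49.94 mm²); the cylinder at (14, 10.5) is absent (z outside [6, 16.5]); Taking the union: only the r=4 cylinder at (15.5, 15) is present, so the union is just that shape — area = 49.94 mm². Checking containment: at z = 35.1 the cross-section extends beyond the z = 5.4 cross-section by about 49.94 mm².

part overhangs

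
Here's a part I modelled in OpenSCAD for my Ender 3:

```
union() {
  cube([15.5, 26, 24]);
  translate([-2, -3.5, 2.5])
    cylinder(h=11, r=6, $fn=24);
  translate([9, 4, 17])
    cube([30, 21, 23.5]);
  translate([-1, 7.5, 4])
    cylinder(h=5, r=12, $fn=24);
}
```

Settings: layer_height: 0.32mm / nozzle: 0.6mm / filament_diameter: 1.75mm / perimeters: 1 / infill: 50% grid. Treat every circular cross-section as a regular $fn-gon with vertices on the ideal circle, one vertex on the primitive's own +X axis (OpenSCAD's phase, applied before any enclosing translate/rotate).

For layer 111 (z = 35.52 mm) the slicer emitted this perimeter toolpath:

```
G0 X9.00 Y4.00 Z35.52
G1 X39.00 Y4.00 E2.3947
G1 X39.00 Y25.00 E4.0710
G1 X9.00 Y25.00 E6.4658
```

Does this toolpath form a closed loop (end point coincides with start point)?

no

Start point (G0): (9.00, 4.00). End point (last G1): the path does not return to the start — open.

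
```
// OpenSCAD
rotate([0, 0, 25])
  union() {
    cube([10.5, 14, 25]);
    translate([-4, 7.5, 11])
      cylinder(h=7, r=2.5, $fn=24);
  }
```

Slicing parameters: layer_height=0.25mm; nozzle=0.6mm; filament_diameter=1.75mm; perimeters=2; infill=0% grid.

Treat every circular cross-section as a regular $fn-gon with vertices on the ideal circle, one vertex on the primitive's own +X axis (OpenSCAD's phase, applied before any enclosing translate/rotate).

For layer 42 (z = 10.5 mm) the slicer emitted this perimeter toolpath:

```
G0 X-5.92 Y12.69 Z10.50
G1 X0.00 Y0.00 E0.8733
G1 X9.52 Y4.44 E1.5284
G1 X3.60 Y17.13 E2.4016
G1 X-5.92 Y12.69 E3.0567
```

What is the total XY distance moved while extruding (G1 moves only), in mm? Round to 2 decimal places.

49.01 mm

Sum the Euclidean lengths of each G1 segment: total = 49.01 mm.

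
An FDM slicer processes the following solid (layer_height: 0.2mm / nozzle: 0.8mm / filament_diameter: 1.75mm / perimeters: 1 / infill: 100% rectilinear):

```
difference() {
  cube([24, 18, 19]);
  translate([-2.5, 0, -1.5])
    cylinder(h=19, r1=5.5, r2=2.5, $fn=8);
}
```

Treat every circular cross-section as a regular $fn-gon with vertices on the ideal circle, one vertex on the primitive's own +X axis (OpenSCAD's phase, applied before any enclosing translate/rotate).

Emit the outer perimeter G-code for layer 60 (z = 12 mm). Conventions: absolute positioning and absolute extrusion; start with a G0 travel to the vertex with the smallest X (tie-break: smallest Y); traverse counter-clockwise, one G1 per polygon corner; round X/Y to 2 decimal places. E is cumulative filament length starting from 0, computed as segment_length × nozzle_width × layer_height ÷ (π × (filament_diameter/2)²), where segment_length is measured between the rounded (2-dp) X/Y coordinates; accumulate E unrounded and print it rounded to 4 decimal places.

G0 X0.00 Y2.10 Z12.00
G1 X0.87 Y0.00 E0.1512
G1 X24.00 Y0.00 E1.6898
G1 X24.00 Y18.00 E2.8872
G1 X0.00 Y18.00 E4.4837
G1 X0.00 Y2.10 E5.5413

At z = 12 mm: the 24×18 cube contributes its full rectangle; the cone at (-2.5, 0): at t=0.711 of its height the radius interpolates to r₁+(r₂−r₁)t = 3.368, giving a regular 8-gon of that circumradius; Subtracting the remaining from the first: starting from the 24×18 cube, the cone at (-2.5, 0) partially overlaps it — only the 0.91 mm² overlap (of its 32.09 mm²) is removed, clipping the outline — 1 connected region. The outline is a single polygon with 5 vertices. Extrusion per mm of travel: 0.8 × 0.2 / (π × 0.875²) = 0.066520. Accumulating E over each segment gives final E = 5.5413.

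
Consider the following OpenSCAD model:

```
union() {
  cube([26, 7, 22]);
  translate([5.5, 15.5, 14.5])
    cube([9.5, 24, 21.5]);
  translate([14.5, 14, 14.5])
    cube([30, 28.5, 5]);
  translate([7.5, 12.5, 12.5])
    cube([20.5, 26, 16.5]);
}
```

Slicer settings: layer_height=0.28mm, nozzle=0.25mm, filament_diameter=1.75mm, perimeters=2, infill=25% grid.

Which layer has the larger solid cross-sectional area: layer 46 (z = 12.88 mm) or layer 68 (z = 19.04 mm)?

Layer 46 (z = 12.88): the cube (footprint 26×7) is included at this height (area 182.00 mm²); the cube at (5.5, 15.5) is not intersected at this z (z outside [14.5, 36]); the cube at (14.5, 14) does not reach this height (z outside [14.5, 19.5]); the 20.5×26 cube at (7.5, 12.5) contributes its full rectangle (area 533.00 mm²); Taking the union: the 2 present regions are separate (no shared area or edge), so areas and boundary lengths simply add and each stays a separate island — area = 715.00 mm². So its area = 715.00 mm². Layer 68 (z = 19.04): the cube is present — its section is the full 26×7 rectangle (area 182.00 mm²); the cube at (5.5, 15.5) (footprint 9.5×24) is included at this height (area 228.00 mm²); the 30×28.5 cube at (14.5, 14) contributes its full rectangle (area 855.00 mm²); the cube at (7.5, 12.5) is present — its section is the full 20.5×26 rectangle (area 533.00 mm²); Combining (union): the regions partially overlap — summed areas 1798.00 mm² minus the doubly-counted overlap 503.75 mm² gives 1294.25 mm² — area = 1294.25 mm². So its area = 1294.25 mm². Layer 68 is larger (1294.25 vs 715.00 mm²).

layer 68 (z = 19.04 mm)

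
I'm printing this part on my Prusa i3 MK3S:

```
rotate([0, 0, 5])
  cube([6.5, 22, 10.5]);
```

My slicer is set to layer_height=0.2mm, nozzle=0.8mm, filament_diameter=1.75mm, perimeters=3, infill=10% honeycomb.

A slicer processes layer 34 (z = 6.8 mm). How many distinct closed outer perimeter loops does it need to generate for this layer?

1

At z = 6.8 mm: the 6.5×22 cube contributes its full rectangle; (rotated 5° about Z; rotation is an isometry so areas/perimeters/island counts are preserved). The result has 1 disconnected region.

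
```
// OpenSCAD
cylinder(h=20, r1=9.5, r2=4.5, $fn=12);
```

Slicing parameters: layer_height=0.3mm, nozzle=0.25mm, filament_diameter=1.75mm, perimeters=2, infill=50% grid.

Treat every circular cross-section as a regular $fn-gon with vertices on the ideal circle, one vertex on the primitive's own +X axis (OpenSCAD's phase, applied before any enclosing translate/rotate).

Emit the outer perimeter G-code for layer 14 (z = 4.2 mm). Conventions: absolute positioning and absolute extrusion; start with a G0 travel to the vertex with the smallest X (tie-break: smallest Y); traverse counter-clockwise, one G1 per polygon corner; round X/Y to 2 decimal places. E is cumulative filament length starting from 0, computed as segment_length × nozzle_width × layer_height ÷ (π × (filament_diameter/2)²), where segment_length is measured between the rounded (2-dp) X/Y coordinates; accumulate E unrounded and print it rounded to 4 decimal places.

G0 X-8.45 Y0.00 Z4.20
G1 X-7.32 Y-4.22 E0.1362
G1 X-4.23 Y-7.32 E0.2727
G1 X0.00 Y-8.45 E0.4092
G1 X4.23 Y-7.32 E0.5457
G1 X7.32 Y-4.23 E0.6820
G1 X8.45 Y0.00 E0.8185
G1 X7.32 Y4.22 E0.9548
G1 X4.23 Y7.32 E1.0912
G1 X0.00 Y8.45 E1.2278
G1 X-4.22 Y7.32 E1.3640
G1 X-7.32 Y4.22 E1.5007
G1 X-8.45 Y0.00 E1.6369

At z = 4.2 mm: the cone (r1=9.5→r2=4.5) has section circumradius 8.450 here — a regular 12-gon. The outline is a single polygon with 12 vertices. Extrusion per mm of travel: 0.25 × 0.3 / (π × 0.875²) = 0.031181. Accumulating E over each segment gives final E = 1.6369.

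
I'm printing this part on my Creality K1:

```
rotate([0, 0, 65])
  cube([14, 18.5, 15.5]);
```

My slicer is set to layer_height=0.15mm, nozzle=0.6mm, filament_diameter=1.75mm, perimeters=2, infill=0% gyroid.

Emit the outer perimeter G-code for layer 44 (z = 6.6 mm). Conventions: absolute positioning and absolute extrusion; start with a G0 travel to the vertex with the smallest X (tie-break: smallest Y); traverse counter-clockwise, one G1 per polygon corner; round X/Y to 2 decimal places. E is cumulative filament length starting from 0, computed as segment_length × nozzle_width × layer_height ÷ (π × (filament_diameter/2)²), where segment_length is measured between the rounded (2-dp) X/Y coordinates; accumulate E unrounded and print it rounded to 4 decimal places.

At z = 6.6 mm: the cube (footprint 14×18.5) is included at this height; (whole slice rotated 65° about Z — lengths, areas and connectivity unchanged). The outline is a single polygon with 4 vertices. Extrusion per mm of travel: 0.6 × 0.15 / (π × 0.875²) = 0.037418. Accumulating E over each segment gives final E = 2.4326.

G0 X-16.77 Y7.82 Z6.60
G1 X0.00 Y0.00 E0.6924
G1 X5.92 Y12.69 E1.2163
G1 X-10.85 Y20.51 E1.9087
G1 X-16.77 Y7.82 E2.4326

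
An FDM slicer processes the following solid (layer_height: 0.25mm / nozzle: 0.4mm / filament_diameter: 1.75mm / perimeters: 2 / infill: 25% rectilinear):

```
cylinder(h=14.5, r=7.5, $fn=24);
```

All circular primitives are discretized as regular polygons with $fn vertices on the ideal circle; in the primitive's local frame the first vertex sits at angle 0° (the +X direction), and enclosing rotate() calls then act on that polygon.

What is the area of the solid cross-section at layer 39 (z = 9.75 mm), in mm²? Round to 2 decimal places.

174.70 mm²

At z = 9.75 mm: the r=7.5 cylinder contributes a regular 24-gon of circumradius 7.5 (area = (24/2)·7.500²·sin(360°/24) = 174.70 mm²). Overall, the cross-section is a single solid region. Net area = 174.70 mm².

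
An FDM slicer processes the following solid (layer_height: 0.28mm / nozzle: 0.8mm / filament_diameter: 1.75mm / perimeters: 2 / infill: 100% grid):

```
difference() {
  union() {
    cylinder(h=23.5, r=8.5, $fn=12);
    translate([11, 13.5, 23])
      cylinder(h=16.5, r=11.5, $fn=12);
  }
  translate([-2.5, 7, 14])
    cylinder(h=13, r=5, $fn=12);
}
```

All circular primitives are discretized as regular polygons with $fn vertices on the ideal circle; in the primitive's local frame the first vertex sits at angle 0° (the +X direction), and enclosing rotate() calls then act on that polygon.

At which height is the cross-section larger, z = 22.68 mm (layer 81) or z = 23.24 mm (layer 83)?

layer 83 (z = 23.24 mm)

Layer 81 (z = 22.68): the r=8.5 cylinder gives a regular 12-gon of circumradius 8.5 (constant along its height) (area = (12/2)·8.500²·sin(360°/12) = 216.75 mm²); the cylinder at (11, 13.5) does not reach this height (z outside [23, 39.5]); Merging all regions: only the r=8.5 cylinder is present, so the union is just that shape — area = 216.75 mm²; the r=5 cylinder at (-2.5, 7) contributes a regular 12-gon of circumradius 5 (area = (12/2)·5.000²·sin(360°/12) = 75.00 mm²); After the difference (first − rest): starting from that combined region (216.75 mm²), the r=5 cylinder at (-2.5, 7) partially overlaps it — only the 41.04 mm² overlap (of its 75.00 mm²) is removed, clipping the outline — area = 175.71 mm². So its area = 175.71 mm². Layer 83 (z = 23.24): the cylinder: section is a regular 12-gon, circumradius r=8.5 (area = (12/2)·8.500²·sin(360°/12) = 216.75 mm²); the r=11.5 cylinder at (11, 13.5) contributes a regular 12-gon of circumradius 11.5 (area = (12/2)·11.500²·sin(360°/12) = 396.75 mm²); Combining (union): the regions partially overlap — summed areas 613.50 mm² minus the doubly-counted overlap 12.69 mm² gives 600.81 mm² — area = 600.81 mm²; the r=5 cylinder at (-2.5, 7) contributes a regular 12-gon of circumradius 5 (area = (12/2)·5.000²·sin(360°/12) = 75.00 mm²); After the difference (first − rest): starting from that combined region (600.81 mm²), the r=5 cylinder at (-2.5, 7) partially overlaps it — only the 43.92 mm² overlap (of its 75.00 mm²) is removed, clipping the outline — area = 556.89 mm². So its area = 556.89 mm². Layer 83 is larger (556.89 vs 175.71 mm²).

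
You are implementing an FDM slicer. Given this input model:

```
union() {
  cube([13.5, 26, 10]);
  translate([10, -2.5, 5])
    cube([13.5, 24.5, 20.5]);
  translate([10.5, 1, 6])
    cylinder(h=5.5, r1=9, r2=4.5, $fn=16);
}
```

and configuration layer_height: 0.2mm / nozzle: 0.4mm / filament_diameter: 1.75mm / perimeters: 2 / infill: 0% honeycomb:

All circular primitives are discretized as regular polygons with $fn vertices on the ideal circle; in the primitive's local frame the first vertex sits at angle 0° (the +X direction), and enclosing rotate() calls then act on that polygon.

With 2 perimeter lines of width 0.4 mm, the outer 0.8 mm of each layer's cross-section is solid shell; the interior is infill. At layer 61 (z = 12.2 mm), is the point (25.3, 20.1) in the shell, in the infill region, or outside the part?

At z = 12.2 mm: the cube is not intersected at this z (z outside [0, 10]); the 13.5×24.5 cube at (10, -2.5) contributes its full rectangle; the cone at (10.5, 1) is not intersected at this z (z outside [6, 11.5]); Merging all regions: only the 13.5×24.5 cube at (10, -2.5) is present, so the union is just that shape — 1 connected region. Overall, the cross-section is a single solid region. The nearest boundary edge runs (23.50, -2.50)→(23.50, 22.00); distance from the point to it = 1.80 mm. The point is not inside any of the regions above, so it lies outside the cross-section (1.80 mm from the nearest boundary).

outside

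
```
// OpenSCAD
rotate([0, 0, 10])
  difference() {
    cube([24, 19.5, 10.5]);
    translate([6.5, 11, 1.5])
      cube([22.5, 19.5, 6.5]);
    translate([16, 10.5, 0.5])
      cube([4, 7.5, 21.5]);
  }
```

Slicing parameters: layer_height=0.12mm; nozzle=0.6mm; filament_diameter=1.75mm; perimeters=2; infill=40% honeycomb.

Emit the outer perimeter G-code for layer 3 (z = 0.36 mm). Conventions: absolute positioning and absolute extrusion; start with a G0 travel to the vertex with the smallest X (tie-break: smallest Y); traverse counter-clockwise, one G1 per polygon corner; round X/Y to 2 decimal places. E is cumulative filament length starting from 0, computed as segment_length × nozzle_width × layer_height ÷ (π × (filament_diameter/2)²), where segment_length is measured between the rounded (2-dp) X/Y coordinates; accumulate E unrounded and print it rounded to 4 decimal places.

At z = 0.36 mm: the cube is present — its section is the full 24×19.5 rectangle; the cube at (6.5, 11) is not intersected at this z (z outside [1.5, 8]); the cube at (16, 10.5) is not intersected at this z (z outside [0.5, 22]); Subtracting the remaining from the first: none of the subtracted shapes is present at this height, so the 24×19.5 cube is unchanged — 1 connected region; (whole slice rotated 10° about Z — lengths, areas and connectivity unchanged). The outline is a single polygon with 4 vertices. Extrusion per mm of travel: 0.6 × 0.12 / (π × 0.875²) = 0.029934. Accumulating E over each segment gives final E = 2.6044.

G0 X-3.39 Y19.20 Z0.36
G1 X0.00 Y0.00 E0.5836
G1 X23.64 Y4.17 E1.3022
G1 X20.25 Y23.37 E1.8858
G1 X-3.39 Y19.20 E2.6044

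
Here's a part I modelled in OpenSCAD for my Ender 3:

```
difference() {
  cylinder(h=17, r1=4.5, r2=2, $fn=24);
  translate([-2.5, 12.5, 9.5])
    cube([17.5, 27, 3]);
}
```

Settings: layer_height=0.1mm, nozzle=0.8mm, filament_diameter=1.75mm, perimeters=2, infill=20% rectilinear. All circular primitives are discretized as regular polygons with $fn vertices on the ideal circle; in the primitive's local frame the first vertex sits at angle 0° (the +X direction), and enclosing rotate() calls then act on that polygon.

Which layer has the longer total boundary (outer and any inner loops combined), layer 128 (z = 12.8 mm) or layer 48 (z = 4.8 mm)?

Layer 128 (z = 12.8): the cone (r1=4.5→r2=2) has section circumradius 2.618 here — a regular 24-gon (perimeter = 2·24·2.618·sin(180°/24) = 16.40 mm); the cube at (-2.5, 12.5) is not intersected at this z (z outside [9.5, 12.5]); After the difference (first − rest): none of the subtracted shapes is present at this height, so the cone is unchanged — boundary = 16.40 mm. So its perimeter = 16.40 mm. Layer 48 (z = 4.8): the cone: at t=0.282 of its height the radius interpolates to r₁+(r₂−r₁)t = 3.794, giving a regular 24-gon of that circumradius (perimeter = 2·24·3.794·sin(180°/24) = 23.77 mm); the cube at (-2.5, 12.5) is absent (z outside [9.5, 12.5]); Subtracting the remaining from the first: none of the subtracted shapes is present at this height, so the cone is unchanged — boundary = 23.77 mm. So its perimeter = 23.77 mm. Layer 48 is larger (23.77 vs 16.40 mm).

layer 48 (z = 4.8 mm)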